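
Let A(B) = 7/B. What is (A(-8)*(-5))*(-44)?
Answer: -385/2 ≈ -192.50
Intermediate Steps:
(A(-8)*(-5))*(-44) = ((7/(-8))*(-5))*(-44) = ((7*(-⅛))*(-5))*(-44) = -7/8*(-5)*(-44) = (35/8)*(-44) = -385/2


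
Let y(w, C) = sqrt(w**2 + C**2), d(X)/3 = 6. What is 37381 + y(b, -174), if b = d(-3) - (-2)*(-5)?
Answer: 37381 + 2*sqrt(7585) ≈ 37555.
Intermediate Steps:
d(X) = 18 (d(X) = 3*6 = 18)
b = 8 (b = 18 - (-2)*(-5) = 18 - 2*5 = 18 - 10 = 8)
y(w, C) = sqrt(C**2 + w**2)
37381 + y(b, -174) = 37381 + sqrt((-174)**2 + 8**2) = 37381 + sqrt(30276 + 64) = 37381 + sqrt(30340) = 37381 + 2*sqrt(7585)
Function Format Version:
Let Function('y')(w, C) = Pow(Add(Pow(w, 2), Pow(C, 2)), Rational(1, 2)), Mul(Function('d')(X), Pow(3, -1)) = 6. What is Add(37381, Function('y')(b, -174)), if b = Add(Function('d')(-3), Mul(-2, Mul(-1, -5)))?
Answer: Add(37381, Mul(2, Pow(7585, Rational(1, 2)))) ≈ 37555.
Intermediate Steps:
Function('d')(X) = 18 (Function('d')(X) = Mul(3, 6) = 18)
b = 8 (b = Add(18, Mul(-2, Mul(-1, -5))) = Add(18, Mul(-2, 5)) = Add(18, -10) = 8)
Function('y')(w, C) = Pow(Add(Pow(C, 2), Pow(w, 2)), Rational(1, 2))
Add(37381, Function('y')(b, -174)) = Add(37381, Pow(Add(Pow(-174, 2), Pow(8, 2)), Rational(1, 2))) = Add(37381, Pow(Add(30276, 64), Rational(1, 2))) = Add(37381, Pow(30340, Rational(1, 2))) = Add(37381, Mul(2, Pow(7585, Rational(1, 2))))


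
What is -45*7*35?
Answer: -11025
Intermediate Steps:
-45*7*35 = -315*35 = -11025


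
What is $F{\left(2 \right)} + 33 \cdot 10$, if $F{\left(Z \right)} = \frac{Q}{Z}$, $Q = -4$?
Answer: $328$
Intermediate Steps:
$F{\left(Z \right)} = - \frac{4}{Z}$
$F{\left(2 \right)} + 33 \cdot 10 = - \frac{4}{2} + 33 \cdot 10 = \left(-4\right) \frac{1}{2} + 330 = -2 + 330 = 328$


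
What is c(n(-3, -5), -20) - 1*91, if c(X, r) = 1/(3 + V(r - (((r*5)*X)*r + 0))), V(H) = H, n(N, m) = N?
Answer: -544452/5983 ≈ -91.000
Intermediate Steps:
c(X, r) = 1/(3 + r - 5*X*r**2) (c(X, r) = 1/(3 + (r - (((r*5)*X)*r + 0))) = 1/(3 + (r - (((5*r)*X)*r + 0))) = 1/(3 + (r - ((5*X*r)*r + 0))) = 1/(3 + (r - (5*X*r**2 + 0))) = 1/(3 + (r - 5*X*r**2)) = 1/(3 + r - 5*X*r**2))
c(n(-3, -5), -20) - 1*91 = -1/(-3 - 20*(-1 + 5*(-3)*(-20))) - 1*91 = -1/(-3 - 20*(-1 + 300)) - 91 = -1/(-3 - 20*299) - 91 = -1/(-3 - 5980) - 91 = -1/(-5983) - 91 = -1*(-1/5983) - 91 = 1/5983 - 91 = -544452/5983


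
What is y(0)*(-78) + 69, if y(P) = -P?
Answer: 69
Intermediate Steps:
y(0)*(-78) + 69 = -1*0*(-78) + 69 = 0*(-78) + 69 = 0 + 69 = 69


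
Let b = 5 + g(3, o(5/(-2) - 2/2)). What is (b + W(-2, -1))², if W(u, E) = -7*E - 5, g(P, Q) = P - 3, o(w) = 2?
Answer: 49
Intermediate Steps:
g(P, Q) = -3 + P
W(u, E) = -5 - 7*E
b = 5 (b = 5 + (-3 + 3) = 5 + 0 = 5)
(b + W(-2, -1))² = (5 + (-5 - 7*(-1)))² = (5 + (-5 + 7))² = (5 + 2)² = 7² = 49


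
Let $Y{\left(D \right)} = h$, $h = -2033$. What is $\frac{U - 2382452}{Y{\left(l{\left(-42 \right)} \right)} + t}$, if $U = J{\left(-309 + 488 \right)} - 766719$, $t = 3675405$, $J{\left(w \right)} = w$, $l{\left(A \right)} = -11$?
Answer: $- \frac{787248}{918343} \approx -0.85725$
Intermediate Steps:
$U = -766540$ ($U = \left(-309 + 488\right) - 766719 = 179 - 766719 = -766540$)
$Y{\left(D \right)} = -2033$
$\frac{U - 2382452}{Y{\left(l{\left(-42 \right)} \right)} + t} = \frac{-766540 - 2382452}{-2033 + 3675405} = - \frac{3148992}{3673372} = \left(-3148992\right) \frac{1}{3673372} = - \frac{787248}{918343}$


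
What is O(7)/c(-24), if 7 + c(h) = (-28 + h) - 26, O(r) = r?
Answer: -7/85 ≈ -0.082353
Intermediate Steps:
c(h) = -61 + h (c(h) = -7 + ((-28 + h) - 26) = -7 + (-54 + h) = -61 + h)
O(7)/c(-24) = 7/(-61 - 24) = 7/(-85) = 7*(-1/85) = -7/85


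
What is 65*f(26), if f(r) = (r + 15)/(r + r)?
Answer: 205/4 ≈ 51.250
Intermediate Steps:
f(r) = (15 + r)/(2*r) (f(r) = (15 + r)/((2*r)) = (15 + r)*(1/(2*r)) = (15 + r)/(2*r))
65*f(26) = 65*((½)*(15 + 26)/26) = 65*((½)*(1/26)*41) = 65*(41/52) = 205/4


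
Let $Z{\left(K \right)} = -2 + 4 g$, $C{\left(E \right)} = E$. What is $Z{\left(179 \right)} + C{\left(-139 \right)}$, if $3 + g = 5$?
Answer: $-133$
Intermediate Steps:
$g = 2$ ($g = -3 + 5 = 2$)
$Z{\left(K \right)} = 6$ ($Z{\left(K \right)} = -2 + 4 \cdot 2 = -2 + 8 = 6$)
$Z{\left(179 \right)} + C{\left(-139 \right)} = 6 - 139 = -133$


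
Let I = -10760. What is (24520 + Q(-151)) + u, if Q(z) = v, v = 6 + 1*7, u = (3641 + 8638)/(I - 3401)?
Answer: 347399534/14161 ≈ 24532.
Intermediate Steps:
u = -12279/14161 (u = (3641 + 8638)/(-10760 - 3401) = 12279/(-14161) = 12279*(-1/14161) = -12279/14161 ≈ -0.86710)
v = 13 (v = 6 + 7 = 13)
Q(z) = 13
(24520 + Q(-151)) + u = (24520 + 13) - 12279/14161 = 24533 - 12279/14161 = 347399534/14161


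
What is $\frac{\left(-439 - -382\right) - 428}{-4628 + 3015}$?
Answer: $\frac{485}{1613} \approx 0.30068$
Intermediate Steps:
$\frac{\left(-439 - -382\right) - 428}{-4628 + 3015} = \frac{\left(-439 + 382\right) - 428}{-1613} = \left(-57 - 428\right) \left(- \frac{1}{1613}\right) = \left(-485\right) \left(- \frac{1}{1613}\right) = \frac{485}{1613}$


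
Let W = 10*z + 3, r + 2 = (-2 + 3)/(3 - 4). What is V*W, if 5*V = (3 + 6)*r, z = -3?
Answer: 729/5 ≈ 145.80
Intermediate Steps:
r = -3 (r = -2 + (-2 + 3)/(3 - 4) = -2 + 1/(-1) = -2 + 1*(-1) = -2 - 1 = -3)
W = -27 (W = 10*(-3) + 3 = -30 + 3 = -27)
V = -27/5 (V = ((3 + 6)*(-3))/5 = (9*(-3))/5 = (⅕)*(-27) = -27/5 ≈ -5.4000)
V*W = -27/5*(-27) = 729/5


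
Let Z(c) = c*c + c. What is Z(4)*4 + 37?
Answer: 117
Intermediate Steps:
Z(c) = c + c² (Z(c) = c² + c = c + c²)
Z(4)*4 + 37 = (4*(1 + 4))*4 + 37 = (4*5)*4 + 37 = 20*4 + 37 = 80 + 37 = 117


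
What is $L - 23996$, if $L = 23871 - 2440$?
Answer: $-2565$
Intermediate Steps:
$L = 21431$ ($L = 23871 - 2440 = 21431$)
$L - 23996 = 21431 - 23996 = -2565$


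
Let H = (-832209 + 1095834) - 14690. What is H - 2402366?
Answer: -2153431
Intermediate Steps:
H = 248935 (H = 263625 - 14690 = 248935)
H - 2402366 = 248935 - 2402366 = -2153431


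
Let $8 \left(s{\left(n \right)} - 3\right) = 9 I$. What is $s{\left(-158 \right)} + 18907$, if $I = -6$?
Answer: $\frac{75613}{4} \approx 18903.0$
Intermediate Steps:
$s{\left(n \right)} = - \frac{15}{4}$ ($s{\left(n \right)} = 3 + \frac{9 \left(-6\right)}{8} = 3 + \frac{1}{8} \left(-54\right) = 3 - \frac{27}{4} = - \frac{15}{4}$)
$s{\left(-158 \right)} + 18907 = - \frac{15}{4} + 18907 = \frac{75613}{4}$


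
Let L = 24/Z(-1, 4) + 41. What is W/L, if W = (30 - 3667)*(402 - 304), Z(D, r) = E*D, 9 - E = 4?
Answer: -1782130/181 ≈ -9846.0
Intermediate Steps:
E = 5 (E = 9 - 1*4 = 9 - 4 = 5)
Z(D, r) = 5*D
W = -356426 (W = -3637*98 = -356426)
L = 181/5 (L = 24/(5*(-1)) + 41 = 24/(-5) + 41 = -1/5*24 + 41 = -24/5 + 41 = 181/5 ≈ 36.200)
W/L = -356426/181/5 = -356426*5/181 = -1782130/181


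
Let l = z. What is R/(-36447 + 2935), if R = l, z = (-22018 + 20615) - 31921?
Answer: 8331/8378 ≈ 0.99439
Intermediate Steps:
z = -33324 (z = -1403 - 31921 = -33324)
l = -33324
R = -33324
R/(-36447 + 2935) = -33324/(-36447 + 2935) = -33324/(-33512) = -33324*(-1/33512) = 8331/8378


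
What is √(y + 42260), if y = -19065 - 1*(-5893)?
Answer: 12*√202 ≈ 170.55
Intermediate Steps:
y = -13172 (y = -19065 + 5893 = -13172)
√(y + 42260) = √(-13172 + 42260) = √29088 = 12*√202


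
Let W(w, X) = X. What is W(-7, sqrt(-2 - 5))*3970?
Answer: 3970*I*sqrt(7) ≈ 10504.0*I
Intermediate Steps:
W(-7, sqrt(-2 - 5))*3970 = sqrt(-2 - 5)*3970 = sqrt(-7)*3970 = (I*sqrt(7))*3970 = 3970*I*sqrt(7)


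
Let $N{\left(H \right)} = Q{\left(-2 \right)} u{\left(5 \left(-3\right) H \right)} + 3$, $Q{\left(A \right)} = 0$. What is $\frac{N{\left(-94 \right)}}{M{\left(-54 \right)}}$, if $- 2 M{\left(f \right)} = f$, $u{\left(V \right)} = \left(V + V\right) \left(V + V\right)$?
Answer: $\frac{1}{9} \approx 0.11111$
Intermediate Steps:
$u{\left(V \right)} = 4 V^{2}$ ($u{\left(V \right)} = 2 V 2 V = 4 V^{2}$)
$M{\left(f \right)} = - \frac{f}{2}$
$N{\left(H \right)} = 3$ ($N{\left(H \right)} = 0 \cdot 4 \left(5 \left(-3\right) H\right)^{2} + 3 = 0 \cdot 4 \left(- 15 H\right)^{2} + 3 = 0 \cdot 4 \cdot 225 H^{2} + 3 = 0 \cdot 900 H^{2} + 3 = 0 + 3 = 3$)
$\frac{N{\left(-94 \right)}}{M{\left(-54 \right)}} = \frac{3}{\left(- \frac{1}{2}\right) \left(-54\right)} = \frac{3}{27} = 3 \cdot \frac{1}{27} = \frac{1}{9}$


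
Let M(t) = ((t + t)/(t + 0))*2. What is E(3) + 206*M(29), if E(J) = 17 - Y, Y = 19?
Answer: 822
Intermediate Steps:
E(J) = -2 (E(J) = 17 - 1*19 = 17 - 19 = -2)
M(t) = 4 (M(t) = ((2*t)/t)*2 = 2*2 = 4)
E(3) + 206*M(29) = -2 + 206*4 = -2 + 824 = 822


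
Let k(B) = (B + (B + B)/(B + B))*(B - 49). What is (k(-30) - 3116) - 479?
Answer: -1304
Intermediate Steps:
k(B) = (1 + B)*(-49 + B) (k(B) = (B + (2*B)/((2*B)))*(-49 + B) = (B + (2*B)*(1/(2*B)))*(-49 + B) = (B + 1)*(-49 + B) = (1 + B)*(-49 + B))
(k(-30) - 3116) - 479 = ((-49 + (-30)² - 48*(-30)) - 3116) - 479 = ((-49 + 900 + 1440) - 3116) - 479 = (2291 - 3116) - 479 = -825 - 479 = -1304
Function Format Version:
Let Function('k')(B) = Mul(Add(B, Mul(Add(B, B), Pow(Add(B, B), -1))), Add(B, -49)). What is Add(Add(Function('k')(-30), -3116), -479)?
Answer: -1304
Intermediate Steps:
Function('k')(B) = Mul(Add(1, B), Add(-49, B)) (Function('k')(B) = Mul(Add(B, Mul(Mul(2, B), Pow(Mul(2, B), -1))), Add(-49, B)) = Mul(Add(B, Mul(Mul(2, B), Mul(Rational(1, 2), Pow(B, -1)))), Add(-49, B)) = Mul(Add(B, 1), Add(-49, B)) = Mul(Add(1, B), Add(-49, B)))
Add(Add(Function('k')(-30), -3116), -479) = Add(Add(Add(-49, Pow(-30, 2), Mul(-48, -30)), -3116), -479) = Add(Add(Add(-49, 900, 1440), -3116), -479) = Add(Add(2291, -3116), -479) = Add(-825, -479) = -1304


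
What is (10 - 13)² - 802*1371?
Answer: -1099533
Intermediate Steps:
(10 - 13)² - 802*1371 = (-3)² - 1099542 = 9 - 1099542 = -1099533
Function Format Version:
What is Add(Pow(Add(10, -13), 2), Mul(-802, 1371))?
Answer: -1099533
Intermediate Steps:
Add(Pow(Add(10, -13), 2), Mul(-802, 1371)) = Add(Pow(-3, 2), -1099542) = Add(9, -1099542) = -1099533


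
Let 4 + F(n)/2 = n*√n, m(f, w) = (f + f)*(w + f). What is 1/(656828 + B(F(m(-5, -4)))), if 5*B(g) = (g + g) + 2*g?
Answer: 4105135/2696329674916 - 675*√10/674082418729 ≈ 1.5193e-6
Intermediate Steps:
m(f, w) = 2*f*(f + w) (m(f, w) = (2*f)*(f + w) = 2*f*(f + w))
F(n) = -8 + 2*n^(3/2) (F(n) = -8 + 2*(n*√n) = -8 + 2*n^(3/2))
B(g) = 4*g/5 (B(g) = ((g + g) + 2*g)/5 = (2*g + 2*g)/5 = (4*g)/5 = 4*g/5)
1/(656828 + B(F(m(-5, -4)))) = 1/(656828 + 4*(-8 + 2*(2*(-5)*(-5 - 4))^(3/2))/5) = 1/(656828 + 4*(-8 + 2*(2*(-5)*(-9))^(3/2))/5) = 1/(656828 + 4*(-8 + 2*90^(3/2))/5) = 1/(656828 + 4*(-8 + 2*(270*√10))/5) = 1/(656828 + 4*(-8 + 540*√10)/5) = 1/(656828 + (-32/5 + 432*√10)) = 1/(3284108/5 + 432*√10)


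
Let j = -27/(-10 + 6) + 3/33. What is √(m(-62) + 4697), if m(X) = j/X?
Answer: √8738544430/1364 ≈ 68.534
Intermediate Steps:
j = 301/44 (j = -27/(-4) + 3*(1/33) = -27*(-¼) + 1/11 = 27/4 + 1/11 = 301/44 ≈ 6.8409)
m(X) = 301/(44*X)
√(m(-62) + 4697) = √((301/44)/(-62) + 4697) = √((301/44)*(-1/62) + 4697) = √(-301/2728 + 4697) = √(12813115/2728) = √8738544430/1364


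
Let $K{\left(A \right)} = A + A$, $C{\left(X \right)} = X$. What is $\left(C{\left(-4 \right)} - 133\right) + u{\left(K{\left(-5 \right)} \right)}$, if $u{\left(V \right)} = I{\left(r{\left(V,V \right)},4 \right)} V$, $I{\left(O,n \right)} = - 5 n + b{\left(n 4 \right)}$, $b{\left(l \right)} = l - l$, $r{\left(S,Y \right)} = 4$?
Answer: $63$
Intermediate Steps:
$K{\left(A \right)} = 2 A$
$b{\left(l \right)} = 0$
$I{\left(O,n \right)} = - 5 n$ ($I{\left(O,n \right)} = - 5 n + 0 = - 5 n$)
$u{\left(V \right)} = - 20 V$ ($u{\left(V \right)} = \left(-5\right) 4 V = - 20 V$)
$\left(C{\left(-4 \right)} - 133\right) + u{\left(K{\left(-5 \right)} \right)} = \left(-4 - 133\right) - 20 \cdot 2 \left(-5\right) = -137 - -200 = -137 + 200 = 63$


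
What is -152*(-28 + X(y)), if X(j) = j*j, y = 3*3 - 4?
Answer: 456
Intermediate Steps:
y = 5 (y = 9 - 4 = 5)
X(j) = j**2
-152*(-28 + X(y)) = -152*(-28 + 5**2) = -152*(-28 + 25) = -152*(-3) = 456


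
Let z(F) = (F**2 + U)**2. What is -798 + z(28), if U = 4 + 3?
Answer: 624883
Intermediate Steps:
U = 7
z(F) = (7 + F**2)**2 (z(F) = (F**2 + 7)**2 = (7 + F**2)**2)
-798 + z(28) = -798 + (7 + 28**2)**2 = -798 + (7 + 784)**2 = -798 + 791**2 = -798 + 625681 = 624883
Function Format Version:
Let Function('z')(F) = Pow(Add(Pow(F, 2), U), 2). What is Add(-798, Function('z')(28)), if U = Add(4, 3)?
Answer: 624883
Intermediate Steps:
U = 7
Function('z')(F) = Pow(Add(7, Pow(F, 2)), 2) (Function('z')(F) = Pow(Add(Pow(F, 2), 7), 2) = Pow(Add(7, Pow(F, 2)), 2))
Add(-798, Function('z')(28)) = Add(-798, Pow(Add(7, Pow(28, 2)), 2)) = Add(-798, Pow(Add(7, 784), 2)) = Add(-798, Pow(791, 2)) = Add(-798, 625681) = 624883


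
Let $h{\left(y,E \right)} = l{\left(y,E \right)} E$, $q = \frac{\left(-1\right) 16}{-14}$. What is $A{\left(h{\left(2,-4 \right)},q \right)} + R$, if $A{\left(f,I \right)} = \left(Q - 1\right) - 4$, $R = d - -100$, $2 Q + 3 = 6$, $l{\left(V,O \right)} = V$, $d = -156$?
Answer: $- \frac{119}{2} \approx -59.5$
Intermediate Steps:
$Q = \frac{3}{2}$ ($Q = - \frac{3}{2} + \frac{1}{2} \cdot 6 = - \frac{3}{2} + 3 = \frac{3}{2} \approx 1.5$)
$R = -56$ ($R = -156 - -100 = -156 + 100 = -56$)
$q = \frac{8}{7}$ ($q = \left(-16\right) \left(- \frac{1}{14}\right) = \frac{8}{7} \approx 1.1429$)
$h{\left(y,E \right)} = E y$ ($h{\left(y,E \right)} = y E = E y$)
$A{\left(f,I \right)} = - \frac{7}{2}$ ($A{\left(f,I \right)} = \left(\frac{3}{2} - 1\right) - 4 = \frac{1}{2} - 4 = - \frac{7}{2}$)
$A{\left(h{\left(2,-4 \right)},q \right)} + R = - \frac{7}{2} - 56 = - \frac{119}{2}$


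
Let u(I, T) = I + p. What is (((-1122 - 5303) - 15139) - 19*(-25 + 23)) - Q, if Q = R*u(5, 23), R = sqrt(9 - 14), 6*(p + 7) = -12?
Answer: -21526 + 4*I*sqrt(5) ≈ -21526.0 + 8.9443*I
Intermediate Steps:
p = -9 (p = -7 + (1/6)*(-12) = -7 - 2 = -9)
R = I*sqrt(5) (R = sqrt(-5) = I*sqrt(5) ≈ 2.2361*I)
u(I, T) = -9 + I (u(I, T) = I - 9 = -9 + I)
Q = -4*I*sqrt(5) (Q = (I*sqrt(5))*(-9 + 5) = (I*sqrt(5))*(-4) = -4*I*sqrt(5) ≈ -8.9443*I)
(((-1122 - 5303) - 15139) - 19*(-25 + 23)) - Q = (((-1122 - 5303) - 15139) - 19*(-25 + 23)) - (-4)*I*sqrt(5) = ((-6425 - 15139) - 19*(-2)) + 4*I*sqrt(5) = (-21564 + 38) + 4*I*sqrt(5) = -21526 + 4*I*sqrt(5)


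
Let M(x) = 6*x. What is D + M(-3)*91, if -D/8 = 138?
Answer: -2742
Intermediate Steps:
D = -1104 (D = -8*138 = -1104)
D + M(-3)*91 = -1104 + (6*(-3))*91 = -1104 - 18*91 = -1104 - 1638 = -2742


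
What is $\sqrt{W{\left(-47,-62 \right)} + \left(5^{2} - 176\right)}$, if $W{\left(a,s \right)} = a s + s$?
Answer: $\sqrt{2701} \approx 51.971$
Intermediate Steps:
$W{\left(a,s \right)} = s + a s$
$\sqrt{W{\left(-47,-62 \right)} + \left(5^{2} - 176\right)} = \sqrt{- 62 \left(1 - 47\right) + \left(5^{2} - 176\right)} = \sqrt{\left(-62\right) \left(-46\right) + \left(25 - 176\right)} = \sqrt{2852 - 151} = \sqrt{2701}$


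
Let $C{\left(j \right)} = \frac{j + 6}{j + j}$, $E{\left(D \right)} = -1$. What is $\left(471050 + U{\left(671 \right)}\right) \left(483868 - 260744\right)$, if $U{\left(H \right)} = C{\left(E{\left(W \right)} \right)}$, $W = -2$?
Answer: $105102002390$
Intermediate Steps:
$C{\left(j \right)} = \frac{6 + j}{2 j}$
$U{\left(H \right)} = - \frac{5}{2}$ ($U{\left(H \right)} = \frac{6 - 1}{2 \left(-1\right)} = \frac{1}{2} \left(-1\right) 5 = - \frac{5}{2}$)
$\left(471050 + U{\left(671 \right)}\right) \left(483868 - 260744\right) = \left(471050 - \frac{5}{2}\right) \left(483868 - 260744\right) = \frac{942095}{2} \cdot 223124 = 105102002390$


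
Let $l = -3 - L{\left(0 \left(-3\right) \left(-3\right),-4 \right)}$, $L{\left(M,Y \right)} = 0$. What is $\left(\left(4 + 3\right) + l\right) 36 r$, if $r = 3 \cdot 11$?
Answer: $4752$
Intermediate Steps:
$r = 33$
$l = -3$ ($l = -3 - 0 = -3 + 0 = -3$)
$\left(\left(4 + 3\right) + l\right) 36 r = \left(\left(4 + 3\right) - 3\right) 36 \cdot 33 = \left(7 - 3\right) 36 \cdot 33 = 4 \cdot 36 \cdot 33 = 144 \cdot 33 = 4752$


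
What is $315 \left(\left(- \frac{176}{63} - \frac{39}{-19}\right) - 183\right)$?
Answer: $- \frac{1099690}{19} \approx -57878.0$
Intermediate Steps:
$315 \left(\left(- \frac{176}{63} - \frac{39}{-19}\right) - 183\right) = 315 \left(\left(\left(-176\right) \frac{1}{63} - - \frac{39}{19}\right) - 183\right) = 315 \left(\left(- \frac{176}{63} + \frac{39}{19}\right) - 183\right) = 315 \left(- \frac{887}{1197} - 183\right) = 315 \left(- \frac{219938}{1197}\right) = - \frac{1099690}{19}$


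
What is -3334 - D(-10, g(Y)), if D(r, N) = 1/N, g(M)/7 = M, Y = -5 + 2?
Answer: -70013/21 ≈ -3334.0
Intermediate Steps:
Y = -3
g(M) = 7*M
-3334 - D(-10, g(Y)) = -3334 - 1/(7*(-3)) = -3334 - 1/(-21) = -3334 - 1*(-1/21) = -3334 + 1/21 = -70013/21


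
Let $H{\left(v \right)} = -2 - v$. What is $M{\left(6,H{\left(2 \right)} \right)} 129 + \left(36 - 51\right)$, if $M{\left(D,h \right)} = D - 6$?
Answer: $-15$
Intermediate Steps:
$M{\left(D,h \right)} = -6 + D$
$M{\left(6,H{\left(2 \right)} \right)} 129 + \left(36 - 51\right) = \left(-6 + 6\right) 129 + \left(36 - 51\right) = 0 \cdot 129 + \left(36 - 51\right) = 0 - 15 = -15$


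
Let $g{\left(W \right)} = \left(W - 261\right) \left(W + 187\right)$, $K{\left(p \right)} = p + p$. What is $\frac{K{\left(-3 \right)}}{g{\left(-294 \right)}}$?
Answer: $- \frac{2}{19795} \approx -0.00010104$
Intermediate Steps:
$K{\left(p \right)} = 2 p$
$g{\left(W \right)} = \left(-261 + W\right) \left(187 + W\right)$
$\frac{K{\left(-3 \right)}}{g{\left(-294 \right)}} = \frac{2 \left(-3\right)}{-48807 + \left(-294\right)^{2} - -21756} = - \frac{6}{-48807 + 86436 + 21756} = - \frac{6}{59385} = \left(-6\right) \frac{1}{59385} = - \frac{2}{19795}$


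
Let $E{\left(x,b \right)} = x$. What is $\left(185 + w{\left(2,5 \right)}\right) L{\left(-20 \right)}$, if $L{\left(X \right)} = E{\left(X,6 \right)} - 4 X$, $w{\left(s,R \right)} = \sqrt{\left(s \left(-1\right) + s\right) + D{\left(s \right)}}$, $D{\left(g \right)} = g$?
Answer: $11100 + 60 \sqrt{2} \approx 11185.0$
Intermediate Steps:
$w{\left(s,R \right)} = \sqrt{s}$ ($w{\left(s,R \right)} = \sqrt{\left(s \left(-1\right) + s\right) + s} = \sqrt{\left(- s + s\right) + s} = \sqrt{0 + s} = \sqrt{s}$)
$L{\left(X \right)} = - 3 X$ ($L{\left(X \right)} = X - 4 X = - 3 X$)
$\left(185 + w{\left(2,5 \right)}\right) L{\left(-20 \right)} = \left(185 + \sqrt{2}\right) \left(\left(-3\right) \left(-20\right)\right) = \left(185 + \sqrt{2}\right) 60 = 11100 + 60 \sqrt{2}$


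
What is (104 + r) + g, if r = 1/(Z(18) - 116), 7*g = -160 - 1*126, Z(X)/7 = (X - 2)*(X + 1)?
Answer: 889311/14084 ≈ 63.143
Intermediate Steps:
Z(X) = 7*(1 + X)*(-2 + X) (Z(X) = 7*((X - 2)*(X + 1)) = 7*((-2 + X)*(1 + X)) = 7*((1 + X)*(-2 + X)) = 7*(1 + X)*(-2 + X))
g = -286/7 (g = (-160 - 1*126)/7 = (-160 - 126)/7 = (⅐)*(-286) = -286/7 ≈ -40.857)
r = 1/2012 (r = 1/((-14 - 7*18 + 7*18²) - 116) = 1/((-14 - 126 + 7*324) - 116) = 1/((-14 - 126 + 2268) - 116) = 1/(2128 - 116) = 1/2012 ≈ 0.00049702)
(104 + r) + g = (104 + 1/2012) - 286/7 = 209249/2012 - 286/7 = 889311/14084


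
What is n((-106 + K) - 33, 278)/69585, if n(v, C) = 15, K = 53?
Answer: 1/4639 ≈ 0.00021556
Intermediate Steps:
n((-106 + K) - 33, 278)/69585 = 15/69585 = 15*(1/69585) = 1/4639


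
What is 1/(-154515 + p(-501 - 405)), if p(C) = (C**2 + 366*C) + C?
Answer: 1/333819 ≈ 2.9956e-6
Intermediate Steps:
p(C) = C**2 + 367*C
1/(-154515 + p(-501 - 405)) = 1/(-154515 + (-501 - 405)*(367 + (-501 - 405))) = 1/(-154515 - 906*(367 - 906)) = 1/(-154515 - 906*(-539)) = 1/(-154515 + 488334) = 1/333819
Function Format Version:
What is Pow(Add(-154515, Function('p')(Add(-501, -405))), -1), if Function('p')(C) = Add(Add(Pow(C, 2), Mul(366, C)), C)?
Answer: Rational(1, 333819) ≈ 2.9956e-6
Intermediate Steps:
Function('p')(C) = Add(Pow(C, 2), Mul(367, C))
Pow(Add(-154515, Function('p')(Add(-501, -405))), -1) = Pow(Add(-154515, Mul(Add(-501, -405), Add(367, Add(-501, -405)))), -1) = Pow(Add(-154515, Mul(-906, Add(367, -906))), -1) = Pow(Add(-154515, Mul(-906, -539)), -1) = Pow(Add(-154515, 488334), -1) = Pow(333819, -1) = Rational(1, 333819)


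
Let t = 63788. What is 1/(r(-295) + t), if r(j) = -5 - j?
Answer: 1/64078 ≈ 1.5606e-5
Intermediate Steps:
1/(r(-295) + t) = 1/((-5 - 1*(-295)) + 63788) = 1/((-5 + 295) + 63788) = 1/(290 + 63788) = 1/64078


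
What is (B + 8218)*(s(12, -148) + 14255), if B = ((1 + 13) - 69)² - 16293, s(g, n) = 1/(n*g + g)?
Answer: -63493192975/882 ≈ -7.1988e+7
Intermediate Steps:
s(g, n) = 1/(g + g*n) (s(g, n) = 1/(g*n + g) = 1/(g + g*n))
B = -13268 (B = (14 - 69)² - 16293 = (-55)² - 16293 = 3025 - 16293 = -13268)
(B + 8218)*(s(12, -148) + 14255) = (-13268 + 8218)*(1/(12*(1 - 148)) + 14255) = -5050*((1/12)/(-147) + 14255) = -5050*((1/12)*(-1/147) + 14255) = -5050*(-1/1764 + 14255) = -5050*25145819/1764 = -63493192975/882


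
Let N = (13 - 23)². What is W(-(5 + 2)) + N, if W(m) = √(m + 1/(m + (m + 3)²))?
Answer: 100 + I*√62/3 ≈ 100.0 + 2.6247*I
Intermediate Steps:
W(m) = √(m + 1/(m + (3 + m)²))
N = 100 (N = (-10)² = 100)
W(-(5 + 2)) + N = √((1 + (-(5 + 2))*(-(5 + 2) + (3 - (5 + 2))²))/(-(5 + 2) + (3 - (5 + 2))²)) + 100 = √((1 + (-1*7)*(-1*7 + (3 - 1*7)²))/(-1*7 + (3 - 1*7)²)) + 100 = √((1 - 7*(-7 + (3 - 7)²))/(-7 + (3 - 7)²)) + 100 = √((1 - 7*(-7 + (-4)²))/(-7 + (-4)²)) + 100 = √((1 - 7*(-7 + 16))/(-7 + 16)) + 100 = √((1 - 7*9)/9) + 100 = √((1 - 63)/9) + 100 = √((⅑)*(-62)) + 100 = √(-62/9) + 100 = I*√62/3 + 100 = 100 + I*√62/3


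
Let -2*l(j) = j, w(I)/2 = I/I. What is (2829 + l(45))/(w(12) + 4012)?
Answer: 1871/2676 ≈ 0.69918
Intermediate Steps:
w(I) = 2 (w(I) = 2*(I/I) = 2*1 = 2)
l(j) = -j/2
(2829 + l(45))/(w(12) + 4012) = (2829 - ½*45)/(2 + 4012) = (2829 - 45/2)/4014 = (5613/2)*(1/4014) = 1871/2676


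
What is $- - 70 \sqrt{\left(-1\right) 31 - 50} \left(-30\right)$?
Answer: $- 18900 i \approx - 18900.0 i$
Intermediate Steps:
$- - 70 \sqrt{\left(-1\right) 31 - 50} \left(-30\right) = - - 70 \sqrt{-31 - 50} \left(-30\right) = - - 70 \sqrt{-81} \left(-30\right) = - - 70 \cdot 9 i \left(-30\right) = - - 630 i \left(-30\right) = - 18900 i$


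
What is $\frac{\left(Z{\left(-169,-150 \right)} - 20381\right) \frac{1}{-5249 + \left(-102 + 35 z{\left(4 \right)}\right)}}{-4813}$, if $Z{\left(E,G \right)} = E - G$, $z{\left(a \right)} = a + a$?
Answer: $- \frac{20400}{24406723} \approx -0.00083584$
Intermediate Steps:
$z{\left(a \right)} = 2 a$
$\frac{\left(Z{\left(-169,-150 \right)} - 20381\right) \frac{1}{-5249 + \left(-102 + 35 z{\left(4 \right)}\right)}}{-4813} = \frac{\left(\left(-169 - -150\right) - 20381\right) \frac{1}{-5249 - \left(102 - 35 \cdot 2 \cdot 4\right)}}{-4813} = \frac{\left(-169 + 150\right) - 20381}{-5249 + \left(-102 + 35 \cdot 8\right)} \left(- \frac{1}{4813}\right) = \frac{-19 - 20381}{-5249 + \left(-102 + 280\right)} \left(- \frac{1}{4813}\right) = - \frac{20400}{-5249 + 178} \left(- \frac{1}{4813}\right) = - \frac{20400}{-5071} \left(- \frac{1}{4813}\right) = \left(-20400\right) \left(- \frac{1}{5071}\right) \left(- \frac{1}{4813}\right) = \frac{20400}{5071} \left(- \frac{1}{4813}\right) = - \frac{20400}{24406723}$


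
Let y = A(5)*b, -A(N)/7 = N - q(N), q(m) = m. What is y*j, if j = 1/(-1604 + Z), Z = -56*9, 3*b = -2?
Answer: 0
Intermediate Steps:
b = -⅔ (b = (⅓)*(-2) = -⅔ ≈ -0.66667)
Z = -504
A(N) = 0 (A(N) = -7*(N - N) = -7*0 = 0)
j = -1/2108 (j = 1/(-1604 - 504) = 1/(-2108) = -1/2108 ≈ -0.00047438)
y = 0 (y = 0*(-⅔) = 0)
y*j = 0*(-1/2108) = 0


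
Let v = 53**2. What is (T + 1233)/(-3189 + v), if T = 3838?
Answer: -5071/380 ≈ -13.345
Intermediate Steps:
v = 2809
(T + 1233)/(-3189 + v) = (3838 + 1233)/(-3189 + 2809) = 5071/(-380) = 5071*(-1/380) = -5071/380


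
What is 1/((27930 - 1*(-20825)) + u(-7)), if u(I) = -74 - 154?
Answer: 1/48527 ≈ 2.0607e-5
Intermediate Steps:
u(I) = -228
1/((27930 - 1*(-20825)) + u(-7)) = 1/((27930 - 1*(-20825)) - 228) = 1/((27930 + 20825) - 228) = 1/(48755 - 228) = 1/48527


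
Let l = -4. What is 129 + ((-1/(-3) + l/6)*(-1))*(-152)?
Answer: 235/3 ≈ 78.333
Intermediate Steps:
129 + ((-1/(-3) + l/6)*(-1))*(-152) = 129 + ((-1/(-3) - 4/6)*(-1))*(-152) = 129 + ((-1*(-⅓) - 4*⅙)*(-1))*(-152) = 129 + ((⅓ - ⅔)*(-1))*(-152) = 129 - ⅓*(-1)*(-152) = 129 + (⅓)*(-152) = 129 - 152/3 = 235/3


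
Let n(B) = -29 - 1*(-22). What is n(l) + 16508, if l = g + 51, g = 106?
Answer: 16501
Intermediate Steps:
l = 157 (l = 106 + 51 = 157)
n(B) = -7 (n(B) = -29 + 22 = -7)
n(l) + 16508 = -7 + 16508 = 16501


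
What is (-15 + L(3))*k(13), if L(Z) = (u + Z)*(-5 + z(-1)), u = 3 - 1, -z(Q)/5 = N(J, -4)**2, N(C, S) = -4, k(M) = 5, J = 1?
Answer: -2200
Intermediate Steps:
z(Q) = -80 (z(Q) = -5*(-4)**2 = -5*16 = -80)
u = 2
L(Z) = -170 - 85*Z (L(Z) = (2 + Z)*(-5 - 80) = (2 + Z)*(-85) = -170 - 85*Z)
(-15 + L(3))*k(13) = (-15 + (-170 - 85*3))*5 = (-15 + (-170 - 255))*5 = (-15 - 425)*5 = -440*5 = -2200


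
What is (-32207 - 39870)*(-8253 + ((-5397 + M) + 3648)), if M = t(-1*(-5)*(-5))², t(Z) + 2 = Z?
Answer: 668370021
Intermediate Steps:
t(Z) = -2 + Z
M = 729 (M = (-2 - 1*(-5)*(-5))² = (-2 + 5*(-5))² = (-2 - 25)² = (-27)² = 729)
(-32207 - 39870)*(-8253 + ((-5397 + M) + 3648)) = (-32207 - 39870)*(-8253 + ((-5397 + 729) + 3648)) = -72077*(-8253 + (-4668 + 3648)) = -72077*(-8253 - 1020) = -72077*(-9273) = 668370021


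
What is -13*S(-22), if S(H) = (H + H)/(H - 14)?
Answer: -143/9 ≈ -15.889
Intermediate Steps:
S(H) = 2*H/(-14 + H) (S(H) = (2*H)/(-14 + H) = 2*H/(-14 + H))
-13*S(-22) = -26*(-22)/(-14 - 22) = -26*(-22)/(-36) = -26*(-22)*(-1)/36 = -13*11/9 = -143/9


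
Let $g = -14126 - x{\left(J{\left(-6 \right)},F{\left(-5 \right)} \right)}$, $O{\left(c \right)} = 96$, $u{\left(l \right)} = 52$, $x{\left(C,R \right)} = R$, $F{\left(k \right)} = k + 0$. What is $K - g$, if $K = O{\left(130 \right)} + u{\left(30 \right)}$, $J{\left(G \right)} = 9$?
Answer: $14269$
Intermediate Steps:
$F{\left(k \right)} = k$
$g = -14121$ ($g = -14126 - -5 = -14126 + 5 = -14121$)
$K = 148$ ($K = 96 + 52 = 148$)
$K - g = 148 - -14121 = 148 + 14121 = 14269$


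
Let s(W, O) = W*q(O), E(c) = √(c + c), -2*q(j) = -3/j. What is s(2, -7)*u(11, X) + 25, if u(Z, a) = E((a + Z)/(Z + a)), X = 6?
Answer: 25 - 3*√2/7 ≈ 24.394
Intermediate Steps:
q(j) = 3/(2*j) (q(j) = -(-3)/(2*j) = 3/(2*j))
E(c) = √2*√c (E(c) = √(2*c) = √2*√c)
u(Z, a) = √2 (u(Z, a) = √2*√((a + Z)/(Z + a)) = √2*√((Z + a)/(Z + a)) = √2*√1 = √2*1 = √2)
s(W, O) = 3*W/(2*O) (s(W, O) = W*(3/(2*O)) = 3*W/(2*O))
s(2, -7)*u(11, X) + 25 = ((3/2)*2/(-7))*√2 + 25 = ((3/2)*2*(-⅐))*√2 + 25 = -3*√2/7 + 25 = 25 - 3*√2/7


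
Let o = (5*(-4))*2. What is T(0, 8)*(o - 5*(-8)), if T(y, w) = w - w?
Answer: 0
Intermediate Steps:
o = -40 (o = -20*2 = -40)
T(y, w) = 0
T(0, 8)*(o - 5*(-8)) = 0*(-40 - 5*(-8)) = 0*(-40 + 40) = 0*0 = 0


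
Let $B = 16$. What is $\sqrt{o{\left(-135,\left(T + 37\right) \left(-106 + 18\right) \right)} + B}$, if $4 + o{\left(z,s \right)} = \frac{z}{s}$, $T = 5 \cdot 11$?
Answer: $\frac{\sqrt{49227222}}{2024} \approx 3.4665$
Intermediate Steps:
$T = 55$
$o{\left(z,s \right)} = -4 + \frac{z}{s}$
$\sqrt{o{\left(-135,\left(T + 37\right) \left(-106 + 18\right) \right)} + B} = \sqrt{\left(-4 - \frac{135}{\left(55 + 37\right) \left(-106 + 18\right)}\right) + 16} = \sqrt{\left(-4 - \frac{135}{92 \left(-88\right)}\right) + 16} = \sqrt{\left(-4 - \frac{135}{-8096}\right) + 16} = \sqrt{\left(-4 - - \frac{135}{8096}\right) + 16} = \sqrt{\left(-4 + \frac{135}{8096}\right) + 16} = \sqrt{- \frac{32249}{8096} + 16} = \sqrt{\frac{97287}{8096}} = \frac{\sqrt{49227222}}{2024}$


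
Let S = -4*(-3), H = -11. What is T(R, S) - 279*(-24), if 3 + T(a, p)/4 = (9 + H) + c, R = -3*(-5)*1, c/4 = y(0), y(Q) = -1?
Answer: 6660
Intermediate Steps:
c = -4 (c = 4*(-1) = -4)
S = 12
R = 15 (R = 15*1 = 15)
T(a, p) = -36 (T(a, p) = -12 + 4*((9 - 11) - 4) = -12 + 4*(-2 - 4) = -12 + 4*(-6) = -12 - 24 = -36)
T(R, S) - 279*(-24) = -36 - 279*(-24) = -36 + 6696 = 6660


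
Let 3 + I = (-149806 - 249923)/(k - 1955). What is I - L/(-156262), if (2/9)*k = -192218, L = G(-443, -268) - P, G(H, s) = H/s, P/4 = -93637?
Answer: -322176681357/2269108316636 ≈ -0.14198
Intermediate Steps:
P = -374548 (P = 4*(-93637) = -374548)
L = 100379307/268 (L = -443/(-268) - 1*(-374548) = -443*(-1/268) + 374548 = 443/268 + 374548 = 100379307/268 ≈ 3.7455e+5)
k = -864981 (k = (9/2)*(-192218) = -864981)
I = -2201079/866936 (I = -3 + (-149806 - 249923)/(-864981 - 1955) = -3 - 399729/(-866936) = -3 - 399729*(-1/866936) = -3 + 399729/866936 = -2201079/866936 ≈ -2.5389)
I - L/(-156262) = -2201079/866936 - 100379307/(268*(-156262)) = -2201079/866936 - 100379307*(-1)/(268*156262) = -2201079/866936 - 1*(-100379307/41878216) = -2201079/866936 + 100379307/41878216 = -322176681357/2269108316636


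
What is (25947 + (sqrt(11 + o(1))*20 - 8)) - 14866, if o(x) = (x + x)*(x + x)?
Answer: 11073 + 20*sqrt(15) ≈ 11150.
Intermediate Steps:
o(x) = 4*x**2 (o(x) = (2*x)*(2*x) = 4*x**2)
(25947 + (sqrt(11 + o(1))*20 - 8)) - 14866 = (25947 + (sqrt(11 + 4*1**2)*20 - 8)) - 14866 = (25947 + (sqrt(11 + 4*1)*20 - 8)) - 14866 = (25947 + (sqrt(11 + 4)*20 - 8)) - 14866 = (25947 + (sqrt(15)*20 - 8)) - 14866 = (25947 + (20*sqrt(15) - 8)) - 14866 = (25947 + (-8 + 20*sqrt(15))) - 14866 = (25939 + 20*sqrt(15)) - 14866 = 11073 + 20*sqrt(15)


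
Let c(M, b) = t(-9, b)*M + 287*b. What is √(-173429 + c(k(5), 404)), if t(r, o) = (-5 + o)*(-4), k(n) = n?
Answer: 11*I*√541 ≈ 255.85*I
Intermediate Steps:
t(r, o) = 20 - 4*o
c(M, b) = 287*b + M*(20 - 4*b) (c(M, b) = (20 - 4*b)*M + 287*b = M*(20 - 4*b) + 287*b = 287*b + M*(20 - 4*b))
√(-173429 + c(k(5), 404)) = √(-173429 + (287*404 - 4*5*(-5 + 404))) = √(-173429 + (115948 - 4*5*399)) = √(-173429 + (115948 - 7980)) = √(-173429 + 107968) = √(-65461) = 11*I*√541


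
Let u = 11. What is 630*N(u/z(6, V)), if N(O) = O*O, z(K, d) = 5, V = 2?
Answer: 15246/5 ≈ 3049.2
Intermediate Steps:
N(O) = O²
630*N(u/z(6, V)) = 630*(11/5)² = 630*(121/25) = 15246/5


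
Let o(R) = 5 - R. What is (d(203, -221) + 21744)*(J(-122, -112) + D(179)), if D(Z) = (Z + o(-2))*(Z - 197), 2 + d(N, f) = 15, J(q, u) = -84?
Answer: -74670024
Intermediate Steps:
d(N, f) = 13 (d(N, f) = -2 + 15 = 13)
D(Z) = (-197 + Z)*(7 + Z) (D(Z) = (Z + (5 - 1*(-2)))*(Z - 197) = (Z + (5 + 2))*(-197 + Z) = (Z + 7)*(-197 + Z) = (7 + Z)*(-197 + Z) = (-197 + Z)*(7 + Z))
(d(203, -221) + 21744)*(J(-122, -112) + D(179)) = (13 + 21744)*(-84 + (-1379 + 179² - 190*179)) = 21757*(-84 + (-1379 + 32041 - 34010)) = 21757*(-84 - 3348) = 21757*(-3432) = -74670024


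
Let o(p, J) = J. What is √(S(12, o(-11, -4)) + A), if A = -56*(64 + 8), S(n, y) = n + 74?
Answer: I*√3946 ≈ 62.817*I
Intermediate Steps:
S(n, y) = 74 + n
A = -4032 (A = -56*72 = -4032)
√(S(12, o(-11, -4)) + A) = √((74 + 12) - 4032) = √(86 - 4032) = √(-3946) = I*√3946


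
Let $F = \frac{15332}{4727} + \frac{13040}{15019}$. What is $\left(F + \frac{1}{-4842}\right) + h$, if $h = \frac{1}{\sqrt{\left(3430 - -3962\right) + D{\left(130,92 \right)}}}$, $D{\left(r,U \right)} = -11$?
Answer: $\frac{1413363945883}{343756884546} + \frac{\sqrt{61}}{671} \approx 4.1232$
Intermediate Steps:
$F = \frac{291911388}{70994813}$ ($F = 15332 \cdot \frac{1}{4727} + 13040 \cdot \frac{1}{15019} = \frac{15332}{4727} + \frac{13040}{15019} = \frac{291911388}{70994813} \approx 4.1117$)
$h = \frac{\sqrt{61}}{671}$ ($h = \frac{1}{\sqrt{\left(3430 - -3962\right) - 11}} = \frac{1}{\sqrt{\left(3430 + 3962\right) - 11}} = \frac{1}{\sqrt{7392 - 11}} = \frac{1}{\sqrt{7381}} = \frac{1}{11 \sqrt{61}} = \frac{\sqrt{61}}{671} \approx 0.01164$)
$\left(F + \frac{1}{-4842}\right) + h = \left(\frac{291911388}{70994813} + \frac{1}{-4842}\right) + \frac{\sqrt{61}}{671} = \left(\frac{291911388}{70994813} - \frac{1}{4842}\right) + \frac{\sqrt{61}}{671} = \frac{1413363945883}{343756884546} + \frac{\sqrt{61}}{671}$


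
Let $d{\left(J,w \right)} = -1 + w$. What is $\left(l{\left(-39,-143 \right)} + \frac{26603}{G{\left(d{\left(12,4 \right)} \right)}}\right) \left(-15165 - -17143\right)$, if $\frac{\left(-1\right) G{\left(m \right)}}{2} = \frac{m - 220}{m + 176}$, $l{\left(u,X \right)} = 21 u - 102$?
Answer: $\frac{4314238547}{217} \approx 1.9881 \cdot 10^{7}$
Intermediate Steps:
$l{\left(u,X \right)} = -102 + 21 u$
$G{\left(m \right)} = - \frac{2 \left(-220 + m\right)}{176 + m}$ ($G{\left(m \right)} = - 2 \frac{m - 220}{m + 176} = - 2 \frac{-220 + m}{176 + m} = - \frac{2 \left(-220 + m\right)}{176 + m}$)
$\left(l{\left(-39,-143 \right)} + \frac{26603}{G{\left(d{\left(12,4 \right)} \right)}}\right) \left(-15165 - -17143\right) = \left(\left(-102 + 21 \left(-39\right)\right) + \frac{26603}{2 \frac{1}{176 + \left(-1 + 4\right)} \left(220 - \left(-1 + 4\right)\right)}\right) \left(-15165 - -17143\right) = \left(\left(-102 - 819\right) + \frac{26603}{2 \frac{1}{176 + 3} \left(220 - 3\right)}\right) \left(-15165 + 17143\right) = \left(-921 + \frac{26603}{2 \cdot \frac{1}{179} \left(220 - 3\right)}\right) 1978 = \left(-921 + \frac{26603}{2 \cdot \frac{1}{179} \cdot 217}\right) 1978 = \left(-921 + \frac{26603}{\frac{434}{179}}\right) 1978 = \left(-921 + 26603 \cdot \frac{179}{434}\right) 1978 = \left(-921 + \frac{4761937}{434}\right) 1978 = \frac{4362223}{434} \cdot 1978 = \frac{4314238547}{217}$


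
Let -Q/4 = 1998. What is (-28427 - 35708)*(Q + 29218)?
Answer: -1361329510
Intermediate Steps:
Q = -7992 (Q = -4*1998 = -7992)
(-28427 - 35708)*(Q + 29218) = (-28427 - 35708)*(-7992 + 29218) = -64135*21226 = -1361329510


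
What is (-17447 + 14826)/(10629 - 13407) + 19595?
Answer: 54437531/2778 ≈ 19596.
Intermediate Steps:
(-17447 + 14826)/(10629 - 13407) + 19595 = -2621/(-2778) + 19595 = -2621*(-1/2778) + 19595 = 2621/2778 + 19595 = 54437531/2778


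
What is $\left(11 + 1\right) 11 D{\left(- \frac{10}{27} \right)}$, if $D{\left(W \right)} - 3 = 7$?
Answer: $1320$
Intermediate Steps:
$D{\left(W \right)} = 10$ ($D{\left(W \right)} = 3 + 7 = 10$)
$\left(11 + 1\right) 11 D{\left(- \frac{10}{27} \right)} = \left(11 + 1\right) 11 \cdot 10 = 12 \cdot 11 \cdot 10 = 132 \cdot 10 = 1320$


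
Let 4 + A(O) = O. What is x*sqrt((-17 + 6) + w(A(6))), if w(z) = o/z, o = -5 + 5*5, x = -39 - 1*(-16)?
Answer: -23*I ≈ -23.0*I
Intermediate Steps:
A(O) = -4 + O
x = -23 (x = -39 + 16 = -23)
o = 20 (o = -5 + 25 = 20)
w(z) = 20/z
x*sqrt((-17 + 6) + w(A(6))) = -23*sqrt((-17 + 6) + 20/(-4 + 6)) = -23*sqrt(-11 + 20/2) = -23*sqrt(-11 + 20*(1/2)) = -23*sqrt(-11 + 10) = -23*I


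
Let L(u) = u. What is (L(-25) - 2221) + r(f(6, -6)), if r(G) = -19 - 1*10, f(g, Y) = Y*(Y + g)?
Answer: -2275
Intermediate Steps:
r(G) = -29 (r(G) = -19 - 10 = -29)
(L(-25) - 2221) + r(f(6, -6)) = (-25 - 2221) - 29 = -2246 - 29 = -2275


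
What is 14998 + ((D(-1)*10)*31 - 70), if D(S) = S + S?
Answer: 14308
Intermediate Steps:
D(S) = 2*S
14998 + ((D(-1)*10)*31 - 70) = 14998 + (((2*(-1))*10)*31 - 70) = 14998 + (-2*10*31 - 70) = 14998 + (-20*31 - 70) = 14998 + (-620 - 70) = 14998 - 690 = 14308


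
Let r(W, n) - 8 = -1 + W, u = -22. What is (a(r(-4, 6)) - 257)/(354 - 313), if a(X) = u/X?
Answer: -793/123 ≈ -6.4472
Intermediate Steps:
r(W, n) = 7 + W (r(W, n) = 8 + (-1 + W) = 7 + W)
a(X) = -22/X
(a(r(-4, 6)) - 257)/(354 - 313) = (-22/(7 - 4) - 257)/(354 - 313) = (-22/3 - 257)/41 = (-22*⅓ - 257)*(1/41) = (-22/3 - 257)*(1/41) = -793/3*1/41 = -793/123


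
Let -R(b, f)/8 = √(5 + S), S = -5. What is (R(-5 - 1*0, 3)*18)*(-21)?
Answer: 0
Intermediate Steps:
R(b, f) = 0 (R(b, f) = -8*√(5 - 5) = -8*√0 = -8*0 = 0)
(R(-5 - 1*0, 3)*18)*(-21) = (0*18)*(-21) = 0*(-21) = 0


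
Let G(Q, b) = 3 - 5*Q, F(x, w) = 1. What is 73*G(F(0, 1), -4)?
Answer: -146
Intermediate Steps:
73*G(F(0, 1), -4) = 73*(3 - 5*1) = 73*(3 - 5) = 73*(-2) = -146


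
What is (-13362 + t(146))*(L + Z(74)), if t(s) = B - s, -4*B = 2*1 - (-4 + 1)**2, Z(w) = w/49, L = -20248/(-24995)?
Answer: -15352727255/489902 ≈ -31338.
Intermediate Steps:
L = 20248/24995 (L = -20248*(-1/24995) = 20248/24995 ≈ 0.81008)
Z(w) = w/49 (Z(w) = w*(1/49) = w/49)
B = 7/4 (B = -(2*1 - (-4 + 1)**2)/4 = -(2 - 1*(-3)**2)/4 = -(2 - 1*9)/4 = -(2 - 9)/4 = -1/4*(-7) = 7/4 ≈ 1.7500)
t(s) = 7/4 - s
(-13362 + t(146))*(L + Z(74)) = (-13362 + (7/4 - 1*146))*(20248/24995 + (1/49)*74) = (-13362 + (7/4 - 146))*(20248/24995 + 74/49) = (-13362 - 577/4)*(2841782/1224755) = -54025/4*2841782/1224755 = -15352727255/489902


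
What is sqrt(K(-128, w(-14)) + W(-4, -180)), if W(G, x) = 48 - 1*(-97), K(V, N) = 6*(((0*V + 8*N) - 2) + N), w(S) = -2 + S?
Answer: I*sqrt(731) ≈ 27.037*I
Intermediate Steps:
K(V, N) = -12 + 54*N (K(V, N) = 6*(((0 + 8*N) - 2) + N) = 6*((8*N - 2) + N) = 6*((-2 + 8*N) + N) = 6*(-2 + 9*N) = -12 + 54*N)
W(G, x) = 145 (W(G, x) = 48 + 97 = 145)
sqrt(K(-128, w(-14)) + W(-4, -180)) = sqrt((-12 + 54*(-2 - 14)) + 145) = sqrt((-12 + 54*(-16)) + 145) = sqrt((-12 - 864) + 145) = sqrt(-876 + 145) = sqrt(-731) = I*sqrt(731)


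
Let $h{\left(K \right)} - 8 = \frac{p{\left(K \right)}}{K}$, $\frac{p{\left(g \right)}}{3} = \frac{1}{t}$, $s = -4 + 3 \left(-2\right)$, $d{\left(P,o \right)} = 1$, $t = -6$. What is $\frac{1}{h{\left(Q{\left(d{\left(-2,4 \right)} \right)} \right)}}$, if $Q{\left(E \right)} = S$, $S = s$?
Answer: $\frac{20}{161} \approx 0.12422$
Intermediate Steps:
$s = -10$ ($s = -4 - 6 = -10$)
$p{\left(g \right)} = - \frac{1}{2}$ ($p{\left(g \right)} = \frac{3}{-6} = 3 \left(- \frac{1}{6}\right) = - \frac{1}{2}$)
$S = -10$
$Q{\left(E \right)} = -10$
$h{\left(K \right)} = 8 - \frac{1}{2 K}$
$\frac{1}{h{\left(Q{\left(d{\left(-2,4 \right)} \right)} \right)}} = \frac{1}{8 - \frac{1}{2 \left(-10\right)}} = \frac{1}{8 - - \frac{1}{20}} = \frac{1}{8 + \frac{1}{20}} = \frac{1}{\frac{161}{20}} = \frac{20}{161}$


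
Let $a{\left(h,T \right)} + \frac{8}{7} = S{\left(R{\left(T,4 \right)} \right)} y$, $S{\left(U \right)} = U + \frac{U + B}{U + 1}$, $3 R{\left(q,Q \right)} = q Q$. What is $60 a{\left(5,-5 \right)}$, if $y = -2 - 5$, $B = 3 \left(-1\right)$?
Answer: $\frac{239780}{119} \approx 2015.0$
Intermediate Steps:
$B = -3$
$y = -7$
$R{\left(q,Q \right)} = \frac{Q q}{3}$ ($R{\left(q,Q \right)} = \frac{q Q}{3} = \frac{Q q}{3}$)
$S{\left(U \right)} = U + \frac{-3 + U}{1 + U}$ ($S{\left(U \right)} = U + \frac{U - 3}{U + 1} = U + \frac{-3 + U}{1 + U}$)
$a{\left(h,T \right)} = - \frac{8}{7} - \frac{7 \left(-3 + \frac{8 T}{3} + \frac{16 T^{2}}{9}\right)}{1 + \frac{4 T}{3}}$ ($a{\left(h,T \right)} = - \frac{8}{7} + \frac{-3 + \left(\frac{1}{3} \cdot 4 T\right)^{2} + 2 \cdot \frac{1}{3} \cdot 4 T}{1 + \frac{1}{3} \cdot 4 T} \left(-7\right) = - \frac{8}{7} + \frac{-3 + \left(\frac{4 T}{3}\right)^{2} + 2 \frac{4 T}{3}}{1 + \frac{4 T}{3}} \left(-7\right) = - \frac{8}{7} + \frac{-3 + \frac{16 T^{2}}{9} + \frac{8 T}{3}}{1 + \frac{4 T}{3}} \left(-7\right) = - \frac{8}{7} + \frac{-3 + \frac{8 T}{3} + \frac{16 T^{2}}{9}}{1 + \frac{4 T}{3}} \left(-7\right) = - \frac{8}{7} - \frac{7 \left(-3 + \frac{8 T}{3} + \frac{16 T^{2}}{9}\right)}{1 + \frac{4 T}{3}}$)
$60 a{\left(5,-5 \right)} = 60 \frac{1251 - -6360 - 784 \left(-5\right)^{2}}{21 \left(3 + 4 \left(-5\right)\right)} = 60 \frac{1251 + 6360 - 19600}{21 \left(3 - 20\right)} = 60 \frac{1251 + 6360 - 19600}{21 \left(-17\right)} = 60 \cdot \frac{1}{21} \left(- \frac{1}{17}\right) \left(-11989\right) = 60 \cdot \frac{11989}{357} = \frac{239780}{119}$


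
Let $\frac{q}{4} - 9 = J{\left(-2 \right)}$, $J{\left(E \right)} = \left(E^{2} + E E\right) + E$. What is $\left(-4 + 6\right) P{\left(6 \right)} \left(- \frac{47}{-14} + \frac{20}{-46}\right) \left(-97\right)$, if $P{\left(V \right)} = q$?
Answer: $- \frac{5476620}{161} \approx -34016.0$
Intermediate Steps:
$J{\left(E \right)} = E + 2 E^{2}$ ($J{\left(E \right)} = \left(E^{2} + E^{2}\right) + E = 2 E^{2} + E = E + 2 E^{2}$)
$q = 60$ ($q = 36 + 4 \left(- 2 \left(1 + 2 \left(-2\right)\right)\right) = 36 + 4 \left(- 2 \left(1 - 4\right)\right) = 36 + 4 \left(\left(-2\right) \left(-3\right)\right) = 36 + 4 \cdot 6 = 36 + 24 = 60$)
$P{\left(V \right)} = 60$
$\left(-4 + 6\right) P{\left(6 \right)} \left(- \frac{47}{-14} + \frac{20}{-46}\right) \left(-97\right) = \left(-4 + 6\right) 60 \left(- \frac{47}{-14} + \frac{20}{-46}\right) \left(-97\right) = 2 \cdot 60 \left(\left(-47\right) \left(- \frac{1}{14}\right) + 20 \left(- \frac{1}{46}\right)\right) \left(-97\right) = 120 \left(\frac{47}{14} - \frac{10}{23}\right) \left(-97\right) = 120 \cdot \frac{941}{322} \left(-97\right) = \frac{56460}{161} \left(-97\right) = - \frac{5476620}{161}$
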